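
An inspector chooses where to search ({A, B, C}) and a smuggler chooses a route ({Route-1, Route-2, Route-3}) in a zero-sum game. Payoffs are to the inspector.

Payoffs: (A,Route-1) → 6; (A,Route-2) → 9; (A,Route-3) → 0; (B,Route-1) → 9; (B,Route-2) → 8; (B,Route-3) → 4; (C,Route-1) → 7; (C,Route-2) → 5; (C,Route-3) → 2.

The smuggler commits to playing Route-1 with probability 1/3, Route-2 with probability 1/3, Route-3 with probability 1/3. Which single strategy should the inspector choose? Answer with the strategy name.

B

Expected payoff of A: (1/3)·6 + (1/3)·9 + (1/3)·0 = 5.
Expected payoff of B: (1/3)·9 + (1/3)·8 + (1/3)·4 = 7.
Expected payoff of C: (1/3)·7 + (1/3)·5 + (1/3)·2 = 14/3.
The largest is 7, so the inspector's best response is B.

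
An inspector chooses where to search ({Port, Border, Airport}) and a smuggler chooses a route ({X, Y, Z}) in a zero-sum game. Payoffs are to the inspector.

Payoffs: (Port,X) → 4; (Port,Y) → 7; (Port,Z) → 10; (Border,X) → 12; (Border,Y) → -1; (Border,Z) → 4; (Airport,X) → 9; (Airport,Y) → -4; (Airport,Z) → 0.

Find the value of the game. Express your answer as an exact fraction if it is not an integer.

Row minima: Port → 4, Border → -1, Airport → -4; maximin = 4.
Column maxima: X → 12, Y → 7, Z → 10; minimax = 7.
4 ≠ 7, so there is no saddle point; optimal play is mixed.
Airport is strictly dominated by Border, so the inspector never plays it.
Z is strictly dominated by Y (it gives the inspector strictly more in every row), so the smuggler never plays it.
On the remaining 2×2 (Port, Border vs X, Y):
Let the inspector play Port with probability p. Expected payoff against X: 4p + 12(1−p) = −8p + 12; against Y: 7p + (-1)(1−p) = 8p − 1.
Setting these equal: −8p + 12 = 8p − 1 ⇒ −16p = -13 ⇒ p = 13/16, and the value is (-8)·(13/16) + 12 = 11/2.
For the smuggler: with q = P(X), equating Port's and Border's payoffs gives −3q + 7 = 13q − 1 ⇒ q = 1/2.

11/2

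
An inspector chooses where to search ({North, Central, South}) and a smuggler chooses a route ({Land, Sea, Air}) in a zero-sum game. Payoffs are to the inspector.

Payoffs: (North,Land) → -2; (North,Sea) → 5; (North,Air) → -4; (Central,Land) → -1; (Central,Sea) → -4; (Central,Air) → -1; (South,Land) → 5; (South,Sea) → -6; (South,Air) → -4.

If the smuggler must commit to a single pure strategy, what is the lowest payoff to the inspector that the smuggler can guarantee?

Column maxima: Land → 5, Sea → 5, Air → -1.
The smallest of these is -1.

-1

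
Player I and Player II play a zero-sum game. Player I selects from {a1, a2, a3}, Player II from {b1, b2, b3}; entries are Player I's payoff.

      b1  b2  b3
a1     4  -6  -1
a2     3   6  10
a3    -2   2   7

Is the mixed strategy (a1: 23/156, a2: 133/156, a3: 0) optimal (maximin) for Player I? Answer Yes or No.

No

Against b1 this mix gives (23/156)·4 + (133/156)·3 = 491/156.
Against b2 this mix gives (23/156)·(-6) + (133/156)·6 = 55/13.
Against b3 this mix gives (23/156)·(-1) + (133/156)·10 = 1307/156.
Player II will play b1, holding Player I to 491/156. Shifting weight toward the row that does better against b1 would raise this floor (the equalizing mix achieves 42/13 against both b1 and b2), so the proposed strategy is not optimal.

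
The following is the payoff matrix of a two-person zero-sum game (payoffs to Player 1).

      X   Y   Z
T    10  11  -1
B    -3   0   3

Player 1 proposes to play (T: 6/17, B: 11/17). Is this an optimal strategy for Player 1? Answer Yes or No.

Yes

Against X this mix gives (6/17)·10 + (11/17)·(-3) = 27/17.
Against Y this mix gives (6/17)·11 + (11/17)·0 = 66/17.
Against Z this mix gives (6/17)·(-1) + (11/17)·3 = 27/17.
All of Player 2's active replies (X, Z) yield 27/17, and no column does worse for Player 1. The mix makes Player 2 indifferent and guarantees 27/17, so it is optimal.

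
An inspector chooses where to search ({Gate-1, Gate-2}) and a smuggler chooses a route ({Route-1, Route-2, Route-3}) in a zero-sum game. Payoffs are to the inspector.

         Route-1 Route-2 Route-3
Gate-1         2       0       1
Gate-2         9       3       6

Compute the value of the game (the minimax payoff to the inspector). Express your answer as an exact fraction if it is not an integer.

3

Row minima: Gate-1 → 0, Gate-2 → 3; maximin = 3.
Column maxima: Route-1 → 9, Route-2 → 3, Route-3 → 6; minimax = 3.
Since maximin = minimax = 3, there is a saddle point and the value is 3.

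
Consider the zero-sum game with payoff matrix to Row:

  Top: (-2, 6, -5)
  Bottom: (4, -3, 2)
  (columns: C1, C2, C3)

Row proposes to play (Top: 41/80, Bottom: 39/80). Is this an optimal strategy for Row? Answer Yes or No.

Against C1 this mix gives (41/80)·(-2) + (39/80)·4 = 37/40.
Against C2 this mix gives (41/80)·6 + (39/80)·(-3) = 129/80.
Against C3 this mix gives (41/80)·(-5) + (39/80)·2 = -127/80.
Column will play C3, holding Row to -127/80. Shifting weight toward the row that does better against C3 would raise this floor (the equalizing mix achieves -3/16 against both C3 and C2), so the proposed strategy is not optimal.

No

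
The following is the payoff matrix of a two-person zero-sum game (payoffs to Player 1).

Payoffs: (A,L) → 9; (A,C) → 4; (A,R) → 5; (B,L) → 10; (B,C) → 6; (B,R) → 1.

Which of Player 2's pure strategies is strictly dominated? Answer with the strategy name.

L

C holds Player 1's payoff strictly below L in every row: 4 < 9, 6 < 10.
So L is strictly dominated for Player 2.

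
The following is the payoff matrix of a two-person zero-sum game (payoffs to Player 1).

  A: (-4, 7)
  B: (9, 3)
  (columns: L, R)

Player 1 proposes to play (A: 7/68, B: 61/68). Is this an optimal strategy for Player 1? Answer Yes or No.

No

Against L this mix gives (7/68)·(-4) + (61/68)·9 = 521/68.
Against R this mix gives (7/68)·7 + (61/68)·3 = 58/17.
Player 2 will play R, holding Player 1 to 58/17. Shifting weight toward the row that does better against R would raise this floor (the equalizing mix achieves 75/17 against both R and L), so the proposed strategy is not optimal.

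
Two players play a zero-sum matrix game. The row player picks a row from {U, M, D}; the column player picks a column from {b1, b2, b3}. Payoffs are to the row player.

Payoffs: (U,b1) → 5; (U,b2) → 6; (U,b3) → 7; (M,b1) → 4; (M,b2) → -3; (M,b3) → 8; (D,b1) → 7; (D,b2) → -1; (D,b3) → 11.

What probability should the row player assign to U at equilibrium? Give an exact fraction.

Row minima: U → 5, M → -3, D → -1; maximin = 5.
Column maxima: b1 → 7, b2 → 6, b3 → 11; minimax = 6.
5 ≠ 6, so there is no saddle point; optimal play is mixed.
M is strictly dominated by D, so the row player never plays it.
b3 is strictly dominated by b1 (it gives the row player strictly more in every row), so the column player never plays it.
On the remaining 2×2 (U, D vs b1, b2):
Let the row player play U with probability p. Expected payoff against b1: 5p + 7(1−p) = −2p + 7; against b2: 6p + (-1)(1−p) = 7p − 1.
Setting these equal: −2p + 7 = 7p − 1 ⇒ −9p = -8 ⇒ p = 8/9, and the value is (-2)·(8/9) + 7 = 47/9.
For the column player: with q = P(b1), equating U's and D's payoffs gives −q + 6 = 8q − 1 ⇒ q = 7/9.

8/9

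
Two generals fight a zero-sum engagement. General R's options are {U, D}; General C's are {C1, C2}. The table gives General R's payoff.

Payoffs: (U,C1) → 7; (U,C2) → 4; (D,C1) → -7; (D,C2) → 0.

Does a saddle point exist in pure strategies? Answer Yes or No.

Row minima: U → 4, D → -7; maximin = 4.
Column maxima: C1 → 7, C2 → 4; minimax = 4.
maximin = minimax = 4, so a saddle point exists.

Yes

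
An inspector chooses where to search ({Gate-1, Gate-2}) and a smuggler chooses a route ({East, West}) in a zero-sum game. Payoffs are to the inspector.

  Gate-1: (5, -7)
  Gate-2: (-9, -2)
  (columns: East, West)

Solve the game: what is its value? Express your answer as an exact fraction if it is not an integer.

-73/19

Row minima: Gate-1 → -7, Gate-2 → -9; maximin = -7.
Column maxima: East → 5, West → -2; minimax = -2.
-7 ≠ -2, so there is no saddle point; optimal play is mixed.
Let the inspector play Gate-1 with probability p. Expected payoff against East: 5p + (-9)(1−p) = 14p − 9; against West: (-7)p + (-2)(1−p) = −5p − 2.
Setting these equal: 14p − 9 = −5p − 2 ⇒ 19p = 7 ⇒ p = 7/19, and the value is (14)·(7/19) − 9 = -73/19.
For the smuggler: with q = P(East), equating Gate-1's and Gate-2's payoffs gives 12q − 7 = −7q − 2 ⇒ q = 5/19.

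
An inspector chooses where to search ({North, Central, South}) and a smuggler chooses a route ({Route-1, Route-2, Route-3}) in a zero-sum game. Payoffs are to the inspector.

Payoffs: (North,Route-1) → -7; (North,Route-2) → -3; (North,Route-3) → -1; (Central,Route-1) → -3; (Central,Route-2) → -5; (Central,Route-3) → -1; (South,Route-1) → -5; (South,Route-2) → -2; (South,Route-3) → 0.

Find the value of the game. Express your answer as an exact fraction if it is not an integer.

-19/5

Row minima: North → -7, Central → -5, South → -5; maximin = -5.
Column maxima: Route-1 → -3, Route-2 → -2, Route-3 → 0; minimax = -3.
-5 ≠ -3, so there is no saddle point; optimal play is mixed.
North is strictly dominated by South, so the inspector never plays it.
Route-3 is strictly dominated by Route-1 (it gives the inspector strictly more in every row), so the smuggler never plays it.
On the remaining 2×2 (Central, South vs Route-1, Route-2):
Let the inspector play Central with probability p. Expected payoff against Route-1: (-3)p + (-5)(1−p) = 2p − 5; against Route-2: (-5)p + (-2)(1−p) = −3p − 2.
Setting these equal: 2p − 5 = −3p − 2 ⇒ 5p = 3 ⇒ p = 3/5, and the value is (2)·(3/5) − 5 = -19/5.
For the smuggler: with q = P(Route-1), equating Central's and South's payoffs gives 2q − 5 = −3q − 2 ⇒ q = 3/5.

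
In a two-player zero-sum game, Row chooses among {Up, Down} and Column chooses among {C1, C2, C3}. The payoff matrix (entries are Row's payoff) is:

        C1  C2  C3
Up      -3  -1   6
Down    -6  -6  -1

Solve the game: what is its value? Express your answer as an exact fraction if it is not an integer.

-3

Row minima: Up → -3, Down → -6; maximin = -3.
Column maxima: C1 → -3, C2 → -1, C3 → 6; minimax = -3.
Since maximin = minimax = -3, there is a saddle point and the value is -3.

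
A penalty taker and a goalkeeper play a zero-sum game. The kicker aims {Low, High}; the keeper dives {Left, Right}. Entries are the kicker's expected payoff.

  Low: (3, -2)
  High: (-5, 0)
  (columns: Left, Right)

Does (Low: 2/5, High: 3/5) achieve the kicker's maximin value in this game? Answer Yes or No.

No

Against Left this mix gives (2/5)·3 + (3/5)·(-5) = -9/5.
Against Right this mix gives (2/5)·(-2) + (3/5)·0 = -4/5.
The keeper will play Left, holding the kicker to -9/5. Shifting weight toward the row that does better against Left would raise this floor (the equalizing mix achieves -1 against both Left and Right), so the proposed strategy is not optimal.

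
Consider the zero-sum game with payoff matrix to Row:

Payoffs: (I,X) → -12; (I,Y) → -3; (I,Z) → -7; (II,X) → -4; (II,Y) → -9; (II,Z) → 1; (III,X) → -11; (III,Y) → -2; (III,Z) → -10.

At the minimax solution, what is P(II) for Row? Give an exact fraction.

Row minima: I → -12, II → -9, III → -11; maximin = -9.
Column maxima: X → -4, Y → -2, Z → 1; minimax = -4.
-9 ≠ -4, so there is no saddle point; optimal play is mixed.
Z is strictly dominated by X (it gives Row strictly more in every row), so Column never plays it.
With Z eliminated, I is strictly dominated by III (III gives Row strictly more in every remaining column), so Row never plays it.
On the remaining 2×2 (II, III vs X, Y):
Let Row play II with probability p. Expected payoff against X: (-4)p + (-11)(1−p) = 7p − 11; against Y: (-9)p + (-2)(1−p) = −7p − 2.
Setting these equal: 7p − 11 = −7p − 2 ⇒ 14p = 9 ⇒ p = 9/14, and the value is (7)·(9/14) − 11 = -13/2.
For Column: with q = P(X), equating II's and III's payoffs gives 5q − 9 = −9q − 2 ⇒ q = 1/2.

9/14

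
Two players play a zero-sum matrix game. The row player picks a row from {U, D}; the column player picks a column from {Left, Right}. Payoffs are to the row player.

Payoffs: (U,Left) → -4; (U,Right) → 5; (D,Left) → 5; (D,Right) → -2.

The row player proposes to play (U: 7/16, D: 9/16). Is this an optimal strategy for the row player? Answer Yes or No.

Yes

Against Left this mix gives (7/16)·(-4) + (9/16)·5 = 17/16.
Against Right this mix gives (7/16)·5 + (9/16)·(-2) = 17/16.
All of the column player's active replies (Left, Right) yield 17/16, and no column does worse for the row player. The mix makes the column player indifferent and guarantees 17/16, so it is optimal.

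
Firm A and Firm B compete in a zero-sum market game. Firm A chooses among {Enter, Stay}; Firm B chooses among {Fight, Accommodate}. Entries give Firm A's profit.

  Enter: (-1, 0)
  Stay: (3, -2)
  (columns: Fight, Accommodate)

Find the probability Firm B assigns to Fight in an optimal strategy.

Row minima: Enter → -1, Stay → -2; maximin = -1.
Column maxima: Fight → 3, Accommodate → 0; minimax = 0.
-1 ≠ 0, so there is no saddle point; optimal play is mixed.
Let Firm A play Enter with probability p. Expected payoff against Fight: (-1)p + 3(1−p) = −4p + 3; against Accommodate: 0p + (-2)(1−p) = 2p − 2.
Setting these equal: −4p + 3 = 2p − 2 ⇒ −6p = -5 ⇒ p = 5/6, and the value is (-4)·(5/6) + 3 = -1/3.
For Firm B: with q = P(Fight), equating Enter's and Stay's payoffs gives −q = 5q − 2 ⇒ q = 1/3.

1/3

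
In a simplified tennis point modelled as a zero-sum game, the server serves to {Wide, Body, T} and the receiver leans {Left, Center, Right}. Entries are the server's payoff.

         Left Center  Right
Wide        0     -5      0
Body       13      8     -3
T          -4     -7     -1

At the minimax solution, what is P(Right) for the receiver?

Row minima: Wide → -5, Body → -3, T → -7; maximin = -3.
Column maxima: Left → 13, Center → 8, Right → 0; minimax = 0.
-3 ≠ 0, so there is no saddle point; optimal play is mixed.
T is strictly dominated by Wide, so the server never plays it.
Left is strictly dominated by Center (it gives the server strictly more in every row), so the receiver never plays it.
On the remaining 2×2 (Wide, Body vs Center, Right):
Let the server play Wide with probability p. Expected payoff against Center: (-5)p + 8(1−p) = −13p + 8; against Right: 0p + (-3)(1−p) = 3p − 3.
Setting these equal: −13p + 8 = 3p − 3 ⇒ −16p = -11 ⇒ p = 11/16, and the value is (-13)·(11/16) + 8 = -15/16.
For the receiver: with q = P(Center), equating Wide's and Body's payoffs gives −5q = 11q − 3 ⇒ q = 3/16.

13/16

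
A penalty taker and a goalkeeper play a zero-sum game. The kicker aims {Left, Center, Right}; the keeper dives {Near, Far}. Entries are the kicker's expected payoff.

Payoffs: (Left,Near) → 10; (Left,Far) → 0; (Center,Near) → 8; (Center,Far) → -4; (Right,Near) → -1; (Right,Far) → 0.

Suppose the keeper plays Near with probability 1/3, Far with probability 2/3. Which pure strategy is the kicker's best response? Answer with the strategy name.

Left

Expected payoff of Left: (1/3)·10 + (2/3)·0 = 10/3.
Expected payoff of Center: (1/3)·8 + (2/3)·(-4) = 0.
Expected payoff of Right: (1/3)·(-1) + (2/3)·0 = -1/3.
The largest is 10/3, so the kicker's best response is Left.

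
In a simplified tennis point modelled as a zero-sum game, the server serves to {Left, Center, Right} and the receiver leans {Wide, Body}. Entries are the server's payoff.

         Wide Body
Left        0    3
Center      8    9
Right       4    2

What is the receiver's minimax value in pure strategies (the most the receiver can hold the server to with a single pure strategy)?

Column maxima: Wide → 8, Body → 9.
The smallest of these is 8.

8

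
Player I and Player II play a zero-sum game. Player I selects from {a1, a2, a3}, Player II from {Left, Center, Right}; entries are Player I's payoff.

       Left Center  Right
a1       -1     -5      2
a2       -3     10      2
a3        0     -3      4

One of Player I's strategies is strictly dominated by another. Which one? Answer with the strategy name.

a3 gives a strictly higher payoff than a1 against every column: 0 > -1, -3 > -5, 4 > 2.
So a1 is strictly dominated and Player I never plays it.

a1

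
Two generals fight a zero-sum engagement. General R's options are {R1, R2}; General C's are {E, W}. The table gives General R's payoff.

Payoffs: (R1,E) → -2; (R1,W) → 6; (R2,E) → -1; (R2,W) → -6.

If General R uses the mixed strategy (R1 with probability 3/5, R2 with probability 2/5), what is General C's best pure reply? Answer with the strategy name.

If General C plays E, General R's expected payoff is (3/5)·(-2) + (2/5)·(-1) = -8/5.
If General C plays W, General R's expected payoff is (3/5)·6 + (2/5)·(-6) = 6/5.
General C minimizes General R's payoff; the smallest is -8/5, so the best response is E.

E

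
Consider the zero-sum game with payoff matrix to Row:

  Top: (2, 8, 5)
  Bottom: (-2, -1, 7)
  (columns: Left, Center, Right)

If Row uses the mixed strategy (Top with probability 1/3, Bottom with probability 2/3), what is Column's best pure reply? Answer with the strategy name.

If Column plays Left, Row's expected payoff is (1/3)·2 + (2/3)·(-2) = -2/3.
If Column plays Center, Row's expected payoff is (1/3)·8 + (2/3)·(-1) = 2.
If Column plays Right, Row's expected payoff is (1/3)·5 + (2/3)·7 = 19/3.
Column minimizes Row's payoff; the smallest is -2/3, so the best response is Left.

Left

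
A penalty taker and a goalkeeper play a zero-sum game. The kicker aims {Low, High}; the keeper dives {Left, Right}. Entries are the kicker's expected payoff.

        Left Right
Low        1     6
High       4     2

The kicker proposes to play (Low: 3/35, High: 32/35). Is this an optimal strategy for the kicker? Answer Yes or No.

Against Left this mix gives (3/35)·1 + (32/35)·4 = 131/35.
Against Right this mix gives (3/35)·6 + (32/35)·2 = 82/35.
The keeper will play Right, holding the kicker to 82/35. Shifting weight toward the row that does better against Right would raise this floor (the equalizing mix achieves 22/7 against both Right and Left), so the proposed strategy is not optimal.

No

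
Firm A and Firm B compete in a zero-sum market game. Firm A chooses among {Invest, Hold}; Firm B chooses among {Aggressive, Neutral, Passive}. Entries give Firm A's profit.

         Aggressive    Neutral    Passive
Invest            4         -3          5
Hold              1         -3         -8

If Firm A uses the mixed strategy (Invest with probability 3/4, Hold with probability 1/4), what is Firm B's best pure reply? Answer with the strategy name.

If Firm B plays Aggressive, Firm A's expected payoff is (3/4)·4 + (1/4)·1 = 13/4.
If Firm B plays Neutral, Firm A's expected payoff is (3/4)·(-3) + (1/4)·(-3) = -3.
If Firm B plays Passive, Firm A's expected payoff is (3/4)·5 + (1/4)·(-8) = 7/4.
Firm B minimizes Firm A's payoff; the smallest is -3, so the best response is Neutral.

Neutral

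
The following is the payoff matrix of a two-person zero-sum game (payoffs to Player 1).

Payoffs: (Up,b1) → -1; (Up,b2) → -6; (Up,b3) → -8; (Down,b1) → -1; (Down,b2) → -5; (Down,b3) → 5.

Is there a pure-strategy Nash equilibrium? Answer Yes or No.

Yes

Row minima: Up → -8, Down → -5; maximin = -5.
Column maxima: b1 → -1, b2 → -5, b3 → 5; minimax = -5.
maximin = minimax = -5, so a saddle point exists.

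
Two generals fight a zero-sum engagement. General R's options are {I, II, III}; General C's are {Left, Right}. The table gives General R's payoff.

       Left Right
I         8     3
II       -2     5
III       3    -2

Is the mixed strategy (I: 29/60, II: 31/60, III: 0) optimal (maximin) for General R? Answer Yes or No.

No

Against Left this mix gives (29/60)·8 + (31/60)·(-2) = 17/6.
Against Right this mix gives (29/60)·3 + (31/60)·5 = 121/30.
General C will play Left, holding General R to 17/6. Shifting weight toward the row that does better against Left would raise this floor (the equalizing mix achieves 23/6 against both Left and Right), so the proposed strategy is not optimal.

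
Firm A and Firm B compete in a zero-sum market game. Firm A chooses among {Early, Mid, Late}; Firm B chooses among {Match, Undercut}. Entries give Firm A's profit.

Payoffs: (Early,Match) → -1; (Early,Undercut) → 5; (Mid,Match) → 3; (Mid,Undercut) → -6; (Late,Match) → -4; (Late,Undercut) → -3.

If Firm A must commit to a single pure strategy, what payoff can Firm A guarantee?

-1

Row minima: Early → -1, Mid → -6, Late → -4.
The best of these is -1.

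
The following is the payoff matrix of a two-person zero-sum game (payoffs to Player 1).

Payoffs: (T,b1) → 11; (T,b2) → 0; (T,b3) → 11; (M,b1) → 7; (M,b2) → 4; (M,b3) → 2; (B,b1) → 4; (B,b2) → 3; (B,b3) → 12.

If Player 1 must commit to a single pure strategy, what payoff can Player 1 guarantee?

3

Row minima: T → 0, M → 2, B → 3.
The best of these is 3.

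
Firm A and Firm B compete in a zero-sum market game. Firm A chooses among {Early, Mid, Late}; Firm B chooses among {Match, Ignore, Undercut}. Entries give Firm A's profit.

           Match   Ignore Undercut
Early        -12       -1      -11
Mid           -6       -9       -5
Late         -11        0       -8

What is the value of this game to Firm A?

Row minima: Early → -12, Mid → -9, Late → -11; maximin = -9.
Column maxima: Match → -6, Ignore → 0, Undercut → -5; minimax = -6.
-9 ≠ -6, so there is no saddle point; optimal play is mixed.
Early is strictly dominated by Late, so Firm A never plays it.
Undercut is strictly dominated by Match (it gives Firm A strictly more in every row), so Firm B never plays it.
On the remaining 2×2 (Mid, Late vs Match, Ignore):
Let Firm A play Mid with probability p. Expected payoff against Match: (-6)p + (-11)(1−p) = 5p − 11; against Ignore: (-9)p + 0(1−p) = −9p.
Setting these equal: 5p − 11 = −9p ⇒ 14p = 11 ⇒ p = 11/14, and the value is (5)·(11/14) − 11 = -99/14.
For Firm B: with q = P(Match), equating Mid's and Late's payoffs gives 3q − 9 = −11q ⇒ q = 9/14.

-99/14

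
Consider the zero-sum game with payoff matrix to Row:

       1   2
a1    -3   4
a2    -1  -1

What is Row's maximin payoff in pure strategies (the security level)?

-1

Row minima: a1 → -3, a2 → -1.
The best of these is -1.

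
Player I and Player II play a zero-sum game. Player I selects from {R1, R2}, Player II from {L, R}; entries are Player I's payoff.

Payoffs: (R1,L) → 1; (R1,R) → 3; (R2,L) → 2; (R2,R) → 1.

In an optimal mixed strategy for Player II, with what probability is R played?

Row minima: R1 → 1, R2 → 1; maximin = 1.
Column maxima: L → 2, R → 3; minimax = 2.
1 ≠ 2, so there is no saddle point; optimal play is mixed.
Let Player I play R1 with probability p. Expected payoff against L: 1p + 2(1−p) = −p + 2; against R: 3p + 1(1−p) = 2p + 1.
Setting these equal: −p + 2 = 2p + 1 ⇒ −3p = -1 ⇒ p = 1/3, and the value is (-1)·(1/3) + 2 = 5/3.
For Player II: with q = P(L), equating R1's and R2's payoffs gives −2q + 3 = q + 1 ⇒ q = 2/3.

1/3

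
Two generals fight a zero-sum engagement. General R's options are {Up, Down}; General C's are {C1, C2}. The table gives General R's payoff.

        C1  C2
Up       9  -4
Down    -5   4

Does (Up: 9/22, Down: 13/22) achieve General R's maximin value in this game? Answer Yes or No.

Against C1 this mix gives (9/22)·9 + (13/22)·(-5) = 8/11.
Against C2 this mix gives (9/22)·(-4) + (13/22)·4 = 8/11.
All of General C's active replies (C1, C2) yield 8/11, and no column does worse for General R. The mix makes General C indifferent and guarantees 8/11, so it is optimal.

Yes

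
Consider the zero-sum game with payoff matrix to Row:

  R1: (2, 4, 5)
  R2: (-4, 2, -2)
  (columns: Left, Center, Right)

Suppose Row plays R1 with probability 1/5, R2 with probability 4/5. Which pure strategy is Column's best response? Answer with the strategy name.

If Column plays Left, Row's expected payoff is (1/5)·2 + (4/5)·(-4) = -14/5.
If Column plays Center, Row's expected payoff is (1/5)·4 + (4/5)·2 = 12/5.
If Column plays Right, Row's expected payoff is (1/5)·5 + (4/5)·(-2) = -3/5.
Column minimizes Row's payoff; the smallest is -14/5, so the best response is Left.

Left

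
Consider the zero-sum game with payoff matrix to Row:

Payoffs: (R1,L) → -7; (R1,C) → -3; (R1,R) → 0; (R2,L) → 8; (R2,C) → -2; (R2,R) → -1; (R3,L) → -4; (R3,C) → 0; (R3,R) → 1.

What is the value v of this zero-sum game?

-4/7

Row minima: R1 → -7, R2 → -2, R3 → -4; maximin = -2.
Column maxima: L → 8, C → 0, R → 1; minimax = 0.
-2 ≠ 0, so there is no saddle point; optimal play is mixed.
R1 is strictly dominated by R3, so Row never plays it.
R is strictly dominated by C (it gives Row strictly more in every row), so Column never plays it.
On the remaining 2×2 (R2, R3 vs L, C):
Let Row play R2 with probability p. Expected payoff against L: 8p + (-4)(1−p) = 12p − 4; against C: (-2)p + 0(1−p) = −2p.
Setting these equal: 12p − 4 = −2p ⇒ 14p = 4 ⇒ p = 2/7, and the value is (12)·(2/7) − 4 = -4/7.
For Column: with q = P(L), equating R2's and R3's payoffs gives 10q − 2 = −4q ⇒ q = 1/7.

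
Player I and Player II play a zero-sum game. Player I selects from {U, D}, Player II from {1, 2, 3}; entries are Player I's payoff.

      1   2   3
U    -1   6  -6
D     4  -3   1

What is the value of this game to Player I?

-3/4

Row minima: U → -6, D → -3; maximin = -3.
Column maxima: 1 → 4, 2 → 6, 3 → 1; minimax = 1.
-3 ≠ 1, so there is no saddle point; optimal play is mixed.
1 is strictly dominated by 3 (it gives Player I strictly more in every row), so Player II never plays it.
On the remaining 2×2 (U, D vs 2, 3):
Let Player I play U with probability p. Expected payoff against 2: 6p + (-3)(1−p) = 9p − 3; against 3: (-6)p + 1(1−p) = −7p + 1.
Setting these equal: 9p − 3 = −7p + 1 ⇒ 16p = 4 ⇒ p = 1/4, and the value is (9)·(1/4) − 3 = -3/4.
For Player II: with q = P(2), equating U's and D's payoffs gives 12q − 6 = −4q + 1 ⇒ q = 7/16.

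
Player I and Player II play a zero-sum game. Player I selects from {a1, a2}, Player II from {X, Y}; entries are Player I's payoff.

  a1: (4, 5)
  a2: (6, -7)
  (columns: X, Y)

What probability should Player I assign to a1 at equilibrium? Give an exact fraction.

13/14

Row minima: a1 → 4, a2 → -7; maximin = 4.
Column maxima: X → 6, Y → 5; minimax = 5.
4 ≠ 5, so there is no saddle point; optimal play is mixed.
Let Player I play a1 with probability p. Expected payoff against X: 4p + 6(1−p) = −2p + 6; against Y: 5p + (-7)(1−p) = 12p − 7.
Setting these equal: −2p + 6 = 12p − 7 ⇒ −14p = -13 ⇒ p = 13/14, and the value is (-2)·(13/14) + 6 = 29/7.
For Player II: with q = P(X), equating a1's and a2's payoffs gives −q + 5 = 13q − 7 ⇒ q = 6/7.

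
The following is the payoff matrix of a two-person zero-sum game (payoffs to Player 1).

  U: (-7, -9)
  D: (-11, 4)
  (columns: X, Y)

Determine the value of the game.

Row minima: U → -9, D → -11; maximin = -9.
Column maxima: X → -7, Y → 4; minimax = -7.
-9 ≠ -7, so there is no saddle point; optimal play is mixed.
Let Player 1 play U with probability p. Expected payoff against X: (-7)p + (-11)(1−p) = 4p − 11; against Y: (-9)p + 4(1−p) = −13p + 4.
Setting these equal: 4p − 11 = −13p + 4 ⇒ 17p = 15 ⇒ p = 15/17, and the value is (4)·(15/17) − 11 = -127/17.
For Player 2: with q = P(X), equating U's and D's payoffs gives 2q − 9 = −15q + 4 ⇒ q = 13/17.

-127/17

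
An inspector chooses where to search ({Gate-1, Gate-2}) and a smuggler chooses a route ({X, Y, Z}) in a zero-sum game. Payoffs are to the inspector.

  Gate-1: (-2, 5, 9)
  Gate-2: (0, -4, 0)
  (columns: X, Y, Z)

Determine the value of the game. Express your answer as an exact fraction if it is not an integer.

-8/11

Row minima: Gate-1 → -2, Gate-2 → -4; maximin = -2.
Column maxima: X → 0, Y → 5, Z → 9; minimax = 0.
-2 ≠ 0, so there is no saddle point; optimal play is mixed.
Z is strictly dominated by Y (it gives the inspector strictly more in every row), so the smuggler never plays it.
On the remaining 2×2 (Gate-1, Gate-2 vs X, Y):
Let the inspector play Gate-1 with probability p. Expected payoff against X: (-2)p + 0(1−p) = −2p; against Y: 5p + (-4)(1−p) = 9p − 4.
Setting these equal: −2p = 9p − 4 ⇒ −11p = -4 ⇒ p = 4/11, and the value is (-2)·(4/11) = -8/11.
For the smuggler: with q = P(X), equating Gate-1's and Gate-2's payoffs gives −7q + 5 = 4q − 4 ⇒ q = 9/11.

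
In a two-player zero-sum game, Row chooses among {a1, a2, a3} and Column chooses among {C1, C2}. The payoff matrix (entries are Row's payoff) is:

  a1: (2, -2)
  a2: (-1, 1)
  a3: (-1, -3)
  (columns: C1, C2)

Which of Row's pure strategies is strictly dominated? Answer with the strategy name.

a3

a1 gives a strictly higher payoff than a3 against every column: 2 > -1, -2 > -3.
So a3 is strictly dominated and Row never plays it.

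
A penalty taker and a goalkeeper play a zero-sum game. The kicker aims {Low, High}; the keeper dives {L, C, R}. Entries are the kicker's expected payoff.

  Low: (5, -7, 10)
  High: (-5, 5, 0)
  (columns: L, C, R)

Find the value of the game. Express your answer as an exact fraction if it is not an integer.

-5/11

Row minima: Low → -7, High → -5; maximin = -5.
Column maxima: L → 5, C → 5, R → 10; minimax = 5.
-5 ≠ 5, so there is no saddle point; optimal play is mixed.
R is strictly dominated by L (it gives the kicker strictly more in every row), so the keeper never plays it.
On the remaining 2×2 (Low, High vs L, C):
Let the kicker play Low with probability p. Expected payoff against L: 5p + (-5)(1−p) = 10p − 5; against C: (-7)p + 5(1−p) = −12p + 5.
Setting these equal: 10p − 5 = −12p + 5 ⇒ 22p = 10 ⇒ p = 5/11, and the value is (10)·(5/11) − 5 = -5/11.
For the keeper: with q = P(L), equating Low's and High's payoffs gives 12q − 7 = −10q + 5 ⇒ q = 6/11.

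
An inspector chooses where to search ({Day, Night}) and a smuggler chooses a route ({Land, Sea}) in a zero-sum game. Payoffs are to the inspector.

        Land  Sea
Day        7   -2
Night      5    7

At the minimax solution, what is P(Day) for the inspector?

Row minima: Day → -2, Night → 5; maximin = 5.
Column maxima: Land → 7, Sea → 7; minimax = 7.
5 ≠ 7, so there is no saddle point; optimal play is mixed.
Let the inspector play Day with probability p. Expected payoff against Land: 7p + 5(1−p) = 2p + 5; against Sea: (-2)p + 7(1−p) = −9p + 7.
Setting these equal: 2p + 5 = −9p + 7 ⇒ 11p = 2 ⇒ p = 2/11, and the value is (2)·(2/11) + 5 = 59/11.
For the smuggler: with q = P(Land), equating Day's and Night's payoffs gives 9q − 2 = −2q + 7 ⇒ q = 9/11.

2/11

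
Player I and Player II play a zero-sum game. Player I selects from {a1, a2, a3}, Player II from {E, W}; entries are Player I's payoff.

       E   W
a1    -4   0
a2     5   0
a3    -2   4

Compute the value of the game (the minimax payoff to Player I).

20/11

Row minima: a1 → -4, a2 → 0, a3 → -2; maximin = 0.
Column maxima: E → 5, W → 4; minimax = 4.
0 ≠ 4, so there is no saddle point; optimal play is mixed.
a1 is strictly dominated by a3, so Player I never plays it.
On the remaining 2×2 (a2, a3 vs E, W):
Let Player I play a2 with probability p. Expected payoff against E: 5p + (-2)(1−p) = 7p − 2; against W: 0p + 4(1−p) = −4p + 4.
Setting these equal: 7p − 2 = −4p + 4 ⇒ 11p = 6 ⇒ p = 6/11, and the value is (7)·(6/11) − 2 = 20/11.
For Player II: with q = P(E), equating a2's and a3's payoffs gives 5q = −6q + 4 ⇒ q = 4/11.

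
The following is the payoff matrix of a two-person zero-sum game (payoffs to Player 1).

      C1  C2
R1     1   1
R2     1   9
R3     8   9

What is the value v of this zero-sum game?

Row minima: R1 → 1, R2 → 1, R3 → 8; maximin = 8.
Column maxima: C1 → 8, C2 → 9; minimax = 8.
Since maximin = minimax = 8, there is a saddle point and the value is 8.

8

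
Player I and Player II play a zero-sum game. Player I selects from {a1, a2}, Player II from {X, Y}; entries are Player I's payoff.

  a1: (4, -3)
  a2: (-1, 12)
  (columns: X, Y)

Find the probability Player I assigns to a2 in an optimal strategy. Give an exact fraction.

7/20

Row minima: a1 → -3, a2 → -1; maximin = -1.
Column maxima: X → 4, Y → 12; minimax = 4.
-1 ≠ 4, so there is no saddle point; optimal play is mixed.
Let Player I play a1 with probability p. Expected payoff against X: 4p + (-1)(1−p) = 5p − 1; against Y: (-3)p + 12(1−p) = −15p + 12.
Setting these equal: 5p − 1 = −15p + 12 ⇒ 20p = 13 ⇒ p = 13/20, and the value is (5)·(13/20) − 1 = 9/4.
For Player II: with q = P(X), equating a1's and a2's payoffs gives 7q − 3 = −13q + 12 ⇒ q = 3/4.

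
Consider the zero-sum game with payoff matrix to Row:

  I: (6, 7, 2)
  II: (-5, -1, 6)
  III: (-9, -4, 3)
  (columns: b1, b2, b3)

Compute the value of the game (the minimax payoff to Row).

Row minima: I → 2, II → -5, III → -9; maximin = 2.
Column maxima: b1 → 6, b2 → 7, b3 → 6; minimax = 6.
2 ≠ 6, so there is no saddle point; optimal play is mixed.
III is strictly dominated by II, so Row never plays it.
b2 is strictly dominated by b1 (it gives Row strictly more in every row), so Column never plays it.
On the remaining 2×2 (I, II vs b1, b3):
Let Row play I with probability p. Expected payoff against b1: 6p + (-5)(1−p) = 11p − 5; against b3: 2p + 6(1−p) = −4p + 6.
Setting these equal: 11p − 5 = −4p + 6 ⇒ 15p = 11 ⇒ p = 11/15, and the value is (11)·(11/15) − 5 = 46/15.
For Column: with q = P(b1), equating I's and II's payoffs gives 4q + 2 = −11q + 6 ⇒ q = 4/15.

46/15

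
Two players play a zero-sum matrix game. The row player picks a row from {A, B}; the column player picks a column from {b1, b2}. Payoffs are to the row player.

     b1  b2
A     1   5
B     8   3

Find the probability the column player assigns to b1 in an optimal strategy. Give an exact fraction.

2/9

Row minima: A → 1, B → 3; maximin = 3.
Column maxima: b1 → 8, b2 → 5; minimax = 5.
3 ≠ 5, so there is no saddle point; optimal play is mixed.
Let the row player play A with probability p. Expected payoff against b1: 1p + 8(1−p) = −7p + 8; against b2: 5p + 3(1−p) = 2p + 3.
Setting these equal: −7p + 8 = 2p + 3 ⇒ −9p = -5 ⇒ p = 5/9, and the value is (-7)·(5/9) + 8 = 37/9.
For the column player: with q = P(b1), equating A's and B's payoffs gives −4q + 5 = 5q + 3 ⇒ q = 2/9.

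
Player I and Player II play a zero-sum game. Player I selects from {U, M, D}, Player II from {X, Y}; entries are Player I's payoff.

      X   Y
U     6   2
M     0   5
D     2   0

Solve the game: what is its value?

Row minima: U → 2, M → 0, D → 0; maximin = 2.
Column maxima: X → 6, Y → 5; minimax = 5.
2 ≠ 5, so there is no saddle point; optimal play is mixed.
D is strictly dominated by U, so Player I never plays it.
On the remaining 2×2 (U, M vs X, Y):
Let Player I play U with probability p. Expected payoff against X: 6p + 0(1−p) = 6p; against Y: 2p + 5(1−p) = −3p + 5.
Setting these equal: 6p = −3p + 5 ⇒ 9p = 5 ⇒ p = 5/9, and the value is (6)·(5/9) = 10/3.
For Player II: with q = P(X), equating U's and M's payoffs gives 4q + 2 = −5q + 5 ⇒ q = 1/3.

10/3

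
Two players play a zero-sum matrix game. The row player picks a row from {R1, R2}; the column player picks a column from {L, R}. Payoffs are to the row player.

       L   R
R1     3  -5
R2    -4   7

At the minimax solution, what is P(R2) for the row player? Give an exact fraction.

8/19

Row minima: R1 → -5, R2 → -4; maximin = -4.
Column maxima: L → 3, R → 7; minimax = 3.
-4 ≠ 3, so there is no saddle point; optimal play is mixed.
Let the row player play R1 with probability p. Expected payoff against L: 3p + (-4)(1−p) = 7p − 4; against R: (-5)p + 7(1−p) = −12p + 7.
Setting these equal: 7p − 4 = −12p + 7 ⇒ 19p = 11 ⇒ p = 11/19, and the value is (7)·(11/19) − 4 = 1/19.
For the column player: with q = P(L), equating R1's and R2's payoffs gives 8q − 5 = −11q + 7 ⇒ q = 12/19.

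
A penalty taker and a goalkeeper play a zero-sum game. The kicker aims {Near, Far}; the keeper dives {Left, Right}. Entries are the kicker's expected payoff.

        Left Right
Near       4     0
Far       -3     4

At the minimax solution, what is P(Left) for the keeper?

4/11

Row minima: Near → 0, Far → -3; maximin = 0.
Column maxima: Left → 4, Right → 4; minimax = 4.
0 ≠ 4, so there is no saddle point; optimal play is mixed.
Let the kicker play Near with probability p. Expected payoff against Left: 4p + (-3)(1−p) = 7p − 3; against Right: 0p + 4(1−p) = −4p + 4.
Setting these equal: 7p − 3 = −4p + 4 ⇒ 11p = 7 ⇒ p = 7/11, and the value is (7)·(7/11) − 3 = 16/11.
For the keeper: with q = P(Left), equating Near's and Far's payoffs gives 4q = −7q + 4 ⇒ q = 4/11.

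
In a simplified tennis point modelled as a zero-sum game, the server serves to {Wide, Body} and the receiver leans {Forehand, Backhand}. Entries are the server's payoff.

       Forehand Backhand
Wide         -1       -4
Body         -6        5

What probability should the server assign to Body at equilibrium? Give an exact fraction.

Row minima: Wide → -4, Body → -6; maximin = -4.
Column maxima: Forehand → -1, Backhand → 5; minimax = -1.
-4 ≠ -1, so there is no saddle point; optimal play is mixed.
Let the server play Wide with probability p. Expected payoff against Forehand: (-1)p + (-6)(1−p) = 5p − 6; against Backhand: (-4)p + 5(1−p) = −9p + 5.
Setting these equal: 5p − 6 = −9p + 5 ⇒ 14p = 11 ⇒ p = 11/14, and the value is (5)·(11/14) − 6 = -29/14.
For the receiver: with q = P(Forehand), equating Wide's and Body's payoffs gives 3q − 4 = −11q + 5 ⇒ q = 9/14.

3/14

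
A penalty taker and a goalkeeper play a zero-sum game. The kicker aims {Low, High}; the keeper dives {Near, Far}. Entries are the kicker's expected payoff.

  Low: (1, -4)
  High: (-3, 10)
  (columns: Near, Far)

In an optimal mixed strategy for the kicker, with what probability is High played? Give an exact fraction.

5/18

Row minima: Low → -4, High → -3; maximin = -3.
Column maxima: Near → 1, Far → 10; minimax = 1.
-3 ≠ 1, so there is no saddle point; optimal play is mixed.
Let the kicker play Low with probability p. Expected payoff against Near: 1p + (-3)(1−p) = 4p − 3; against Far: (-4)p + 10(1−p) = −14p + 10.
Setting these equal: 4p − 3 = −14p + 10 ⇒ 18p = 13 ⇒ p = 13/18, and the value is (4)·(13/18) − 3 = -1/9.
For the keeper: with q = P(Near), equating Low's and High's payoffs gives 5q − 4 = −13q + 10 ⇒ q = 7/9.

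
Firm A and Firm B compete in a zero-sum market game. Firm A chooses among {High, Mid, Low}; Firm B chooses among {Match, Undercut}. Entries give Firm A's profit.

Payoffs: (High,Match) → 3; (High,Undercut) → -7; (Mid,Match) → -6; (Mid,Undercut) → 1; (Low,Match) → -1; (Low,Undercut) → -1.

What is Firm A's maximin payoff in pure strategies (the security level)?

-1

Row minima: High → -7, Mid → -6, Low → -1.
The best of these is -1.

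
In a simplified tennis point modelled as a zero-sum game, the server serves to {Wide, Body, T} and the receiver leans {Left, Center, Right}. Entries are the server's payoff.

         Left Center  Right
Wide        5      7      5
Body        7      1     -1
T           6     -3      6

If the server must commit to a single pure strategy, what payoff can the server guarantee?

Row minima: Wide → 5, Body → -1, T → -3.
The best of these is 5.

5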